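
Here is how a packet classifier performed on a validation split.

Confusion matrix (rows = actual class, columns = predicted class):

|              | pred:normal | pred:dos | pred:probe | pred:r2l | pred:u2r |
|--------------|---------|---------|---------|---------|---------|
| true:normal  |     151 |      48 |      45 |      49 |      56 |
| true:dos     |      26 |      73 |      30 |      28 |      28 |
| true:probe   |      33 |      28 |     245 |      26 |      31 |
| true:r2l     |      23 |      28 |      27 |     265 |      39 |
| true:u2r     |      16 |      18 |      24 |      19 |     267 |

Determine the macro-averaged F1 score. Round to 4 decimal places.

Per-class F1 score (2·TP/(2·TP+FP+FN)):
  normal: TP=151, FP=26+33+23+16=98, FN=48+45+49+56=198 → 302/598 = 0.50502
  dos: TP=73, FP=48+28+28+18=122, FN=26+30+28+28=112 → 146/380 = 0.38421
  probe: TP=245, FP=45+30+27+24=126, FN=33+28+26+31=118 → 490/734 = 0.66757
  r2l: TP=265, FP=49+28+26+19=122, FN=23+28+27+39=117 → 530/769 = 0.68921
  u2r: TP=267, FP=56+28+31+39=154, FN=16+18+24+19=77 → 534/765 = 0.69804
Macro-F1 score = mean = (0.50502 + 0.38421 + 0.66757 + 0.68921 + 0.69804) / 5 = 0.5888

0.5888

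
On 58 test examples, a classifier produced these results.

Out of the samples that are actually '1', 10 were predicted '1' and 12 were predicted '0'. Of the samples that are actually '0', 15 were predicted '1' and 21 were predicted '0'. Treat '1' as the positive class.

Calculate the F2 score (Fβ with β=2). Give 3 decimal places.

0.442

Fβ = (1+β²)·TP / ((1+β²)·TP + β²·FN + FP), with β²=4
= 5·10 / (5·10 + 4·12 + 15) = 0.442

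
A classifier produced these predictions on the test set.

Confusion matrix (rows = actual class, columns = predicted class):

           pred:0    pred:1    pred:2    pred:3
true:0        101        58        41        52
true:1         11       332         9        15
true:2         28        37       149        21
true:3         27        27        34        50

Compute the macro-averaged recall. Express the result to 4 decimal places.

Per-class recall (TP/(TP+FN)):
  0: TP=101, FN=58+41+52=151 → 101/252 = 0.40079
  1: TP=332, FN=11+9+15=35 → 332/367 = 0.90463
  2: TP=149, FN=28+37+21=86 → 149/235 = 0.63404
  3: TP=50, FN=27+27+34=88 → 50/138 = 0.36232
Macro-recall = mean = (0.40079 + 0.90463 + 0.63404 + 0.36232) / 4 = 0.5754

0.5754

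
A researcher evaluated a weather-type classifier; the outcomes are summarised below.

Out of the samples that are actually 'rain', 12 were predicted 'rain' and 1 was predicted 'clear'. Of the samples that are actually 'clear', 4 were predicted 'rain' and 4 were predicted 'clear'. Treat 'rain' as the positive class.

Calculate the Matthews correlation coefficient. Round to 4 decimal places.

MCC = (TP·TN − FP·FN) / √((TP+FP)(TP+FN)(TN+FP)(TN+FN))
Numerator = 12·4 − 4·1 = 44
Denominator = √(16·13·8·5) = √8320 = 91.2140
MCC = 44 / 91.2140 = 0.4824

0.4824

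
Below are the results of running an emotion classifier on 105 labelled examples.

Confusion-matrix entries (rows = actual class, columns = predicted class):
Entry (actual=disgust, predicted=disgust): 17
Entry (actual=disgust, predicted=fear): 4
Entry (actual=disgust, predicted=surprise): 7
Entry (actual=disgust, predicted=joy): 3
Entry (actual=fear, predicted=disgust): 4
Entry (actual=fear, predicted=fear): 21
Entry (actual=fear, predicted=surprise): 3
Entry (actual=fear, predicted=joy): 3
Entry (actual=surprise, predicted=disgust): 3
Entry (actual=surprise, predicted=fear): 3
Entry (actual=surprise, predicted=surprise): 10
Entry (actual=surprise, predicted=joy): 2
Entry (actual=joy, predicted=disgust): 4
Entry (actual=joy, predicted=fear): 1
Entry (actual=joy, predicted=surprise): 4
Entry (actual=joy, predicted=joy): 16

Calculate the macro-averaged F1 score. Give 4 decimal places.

Per-class F1 score (2·TP/(2·TP+FP+FN)):
  disgust: TP=17, FP=4+3+4=11, FN=4+7+3=14 → 34/59 = 0.57627
  fear: TP=21, FP=4+3+1=8, FN=4+3+3=10 → 42/60 = 0.70000
  surprise: TP=10, FP=7+3+4=14, FN=3+3+2=8 → 20/42 = 0.47619
  joy: TP=16, FP=3+3+2=8, FN=4+1+4=9 → 32/49 = 0.65306
Macro-F1 score = mean = (0.57627 + 0.70000 + 0.47619 + 0.65306) / 4 = 0.6014

0.6014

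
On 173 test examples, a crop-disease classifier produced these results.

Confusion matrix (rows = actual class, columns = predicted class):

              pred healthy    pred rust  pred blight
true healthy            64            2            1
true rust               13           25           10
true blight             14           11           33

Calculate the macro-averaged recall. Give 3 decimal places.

0.682

Per-class recall (TP/(TP+FN)):
  healthy: TP=64, FN=2+1=3 → 64/67 = 0.9552
  rust: TP=25, FN=13+10=23 → 25/48 = 0.5208
  blight: TP=33, FN=14+11=25 → 33/58 = 0.5690
Macro-recall = mean = (0.9552 + 0.5208 + 0.5690) / 3 = 0.682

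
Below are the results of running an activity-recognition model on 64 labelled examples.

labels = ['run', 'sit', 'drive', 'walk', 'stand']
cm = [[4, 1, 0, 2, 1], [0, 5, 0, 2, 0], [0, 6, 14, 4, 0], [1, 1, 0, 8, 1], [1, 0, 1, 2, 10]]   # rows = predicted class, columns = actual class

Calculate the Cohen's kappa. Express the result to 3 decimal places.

0.544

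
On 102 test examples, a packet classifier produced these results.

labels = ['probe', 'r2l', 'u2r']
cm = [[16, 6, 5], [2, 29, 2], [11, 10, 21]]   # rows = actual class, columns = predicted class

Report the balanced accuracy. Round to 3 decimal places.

0.657

Balanced accuracy = mean of per-class recall.
  probe: recall = 16/27 = 0.5926
  r2l: recall = 29/33 = 0.8788
  u2r: recall = 21/42 = 0.5000
Mean = (0.5926 + 0.8788 + 0.5000) / 3 = 0.657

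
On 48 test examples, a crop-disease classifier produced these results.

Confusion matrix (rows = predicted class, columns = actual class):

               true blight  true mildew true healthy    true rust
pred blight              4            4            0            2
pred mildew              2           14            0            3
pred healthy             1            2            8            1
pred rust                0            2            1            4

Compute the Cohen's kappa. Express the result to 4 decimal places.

0.4725

Observed agreement pₒ = trace/N = 30/48 = 0.62500
Expected agreement pₑ = Σ (rowᵢ·colᵢ)/N² = (7·10 + 22·19 + 9·12 + 10·7)/48² = 0.28906
κ = (pₒ − pₑ)/(1 − pₑ) = (0.62500 − 0.28906)/(1 − 0.28906) = 0.4725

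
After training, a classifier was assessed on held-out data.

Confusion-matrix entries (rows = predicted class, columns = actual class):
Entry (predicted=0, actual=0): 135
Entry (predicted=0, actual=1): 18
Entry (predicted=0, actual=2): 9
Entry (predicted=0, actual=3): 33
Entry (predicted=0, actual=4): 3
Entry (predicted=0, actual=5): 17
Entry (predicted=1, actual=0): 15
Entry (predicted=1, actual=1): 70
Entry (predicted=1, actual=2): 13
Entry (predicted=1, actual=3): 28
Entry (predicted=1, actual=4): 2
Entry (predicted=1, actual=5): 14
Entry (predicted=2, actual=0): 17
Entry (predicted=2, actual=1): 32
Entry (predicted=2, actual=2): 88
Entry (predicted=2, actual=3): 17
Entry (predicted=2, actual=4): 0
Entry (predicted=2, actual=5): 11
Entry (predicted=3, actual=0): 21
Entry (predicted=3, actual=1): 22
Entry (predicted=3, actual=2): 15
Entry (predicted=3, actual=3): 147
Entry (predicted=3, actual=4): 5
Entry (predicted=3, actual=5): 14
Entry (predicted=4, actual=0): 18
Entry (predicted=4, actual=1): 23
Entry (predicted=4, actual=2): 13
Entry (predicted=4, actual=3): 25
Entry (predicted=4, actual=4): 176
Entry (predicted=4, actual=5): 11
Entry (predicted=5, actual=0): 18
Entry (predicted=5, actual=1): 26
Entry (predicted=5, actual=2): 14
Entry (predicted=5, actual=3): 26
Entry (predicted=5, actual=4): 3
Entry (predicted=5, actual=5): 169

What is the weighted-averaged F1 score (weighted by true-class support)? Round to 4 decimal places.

Per-class F1 score (2·TP/(2·TP+FP+FN)):
  0: TP=135, FP=18+9+33+3+17=80, FN=15+17+21+18+18=89 → 270/439 = 0.61503
  1: TP=70, FP=15+13+28+2+14=72, FN=18+32+22+23+26=121 → 140/333 = 0.42042
  2: TP=88, FP=17+32+17+0+11=77, FN=9+13+15+13+14=64 → 176/317 = 0.55521
  3: TP=147, FP=21+22+15+5+14=77, FN=33+28+17+25+26=129 → 294/500 = 0.58800
  4: TP=176, FP=18+23+13+25+11=90, FN=3+2+0+5+3=13 → 352/455 = 0.77363
  5: TP=169, FP=18+26+14+26+3=87, FN=17+14+11+14+11=67 → 338/492 = 0.68699
Weighted-F1 score = Σ (supportᵢ/N)·F1 scoreᵢ with N=1268: (224/1268)·0.61503 + (191/1268)·0.42042 + (152/1268)·0.55521 + (276/1268)·0.58800 + (189/1268)·0.77363 + (236/1268)·0.68699 = 0.6097

0.6097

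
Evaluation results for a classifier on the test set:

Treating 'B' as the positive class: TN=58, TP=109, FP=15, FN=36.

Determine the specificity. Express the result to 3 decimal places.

0.795

Specificity = TN/(TN+FP) = 58/(58+15) = 0.795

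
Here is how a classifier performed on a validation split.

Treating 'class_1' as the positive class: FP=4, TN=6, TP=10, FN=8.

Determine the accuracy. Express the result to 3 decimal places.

0.571

Accuracy = (TP+TN)/N = (10+6)/28 = 0.571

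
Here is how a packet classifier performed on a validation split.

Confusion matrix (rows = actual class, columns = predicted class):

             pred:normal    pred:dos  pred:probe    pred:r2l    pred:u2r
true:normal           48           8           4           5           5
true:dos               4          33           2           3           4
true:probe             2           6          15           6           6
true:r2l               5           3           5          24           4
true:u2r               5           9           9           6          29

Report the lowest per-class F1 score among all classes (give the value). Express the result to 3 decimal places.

0.429

Per-class F1 score (2·TP/(2·TP+FP+FN)):
  normal: TP=48, FP=4+2+5+5=16, FN=8+4+5+5=22 → 96/134 = 0.7164
  dos: TP=33, FP=8+6+3+9=26, FN=4+2+3+4=13 → 66/105 = 0.6286
  probe: TP=15, FP=4+2+5+9=20, FN=2+6+6+6=20 → 30/70 = 0.4286
  r2l: TP=24, FP=5+3+6+6=20, FN=5+3+5+4=17 → 48/85 = 0.5647
  u2r: TP=29, FP=5+4+6+4=19, FN=5+9+9+6=29 → 58/106 = 0.5472
Lowest is class 'probe' with F1 score = 0.429.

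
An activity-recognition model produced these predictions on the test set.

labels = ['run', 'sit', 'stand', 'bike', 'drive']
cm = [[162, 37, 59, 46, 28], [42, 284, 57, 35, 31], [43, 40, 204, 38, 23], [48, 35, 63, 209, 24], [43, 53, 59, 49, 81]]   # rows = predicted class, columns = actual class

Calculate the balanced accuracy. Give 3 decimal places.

Balanced accuracy = mean of per-class recall.
  run: recall = 162/338 = 0.4793
  sit: recall = 284/449 = 0.6325
  stand: recall = 204/442 = 0.4615
  bike: recall = 209/377 = 0.5544
  drive: recall = 81/187 = 0.4332
Mean = (0.4793 + 0.6325 + 0.4615 + 0.5544 + 0.4332) / 5 = 0.512

0.512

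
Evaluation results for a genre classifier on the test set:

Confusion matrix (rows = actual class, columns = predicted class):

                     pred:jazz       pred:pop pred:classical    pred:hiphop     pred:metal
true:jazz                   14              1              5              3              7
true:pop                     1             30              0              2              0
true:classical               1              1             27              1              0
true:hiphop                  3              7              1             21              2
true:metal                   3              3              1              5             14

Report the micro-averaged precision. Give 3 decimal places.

Micro-averaging pools counts across classes: ΣTP=106, ΣFP=47, ΣFN=47.
Micro-precision = TP/(TP+FP) on pooled counts = 0.693 (equals overall accuracy in single-label multiclass).

0.693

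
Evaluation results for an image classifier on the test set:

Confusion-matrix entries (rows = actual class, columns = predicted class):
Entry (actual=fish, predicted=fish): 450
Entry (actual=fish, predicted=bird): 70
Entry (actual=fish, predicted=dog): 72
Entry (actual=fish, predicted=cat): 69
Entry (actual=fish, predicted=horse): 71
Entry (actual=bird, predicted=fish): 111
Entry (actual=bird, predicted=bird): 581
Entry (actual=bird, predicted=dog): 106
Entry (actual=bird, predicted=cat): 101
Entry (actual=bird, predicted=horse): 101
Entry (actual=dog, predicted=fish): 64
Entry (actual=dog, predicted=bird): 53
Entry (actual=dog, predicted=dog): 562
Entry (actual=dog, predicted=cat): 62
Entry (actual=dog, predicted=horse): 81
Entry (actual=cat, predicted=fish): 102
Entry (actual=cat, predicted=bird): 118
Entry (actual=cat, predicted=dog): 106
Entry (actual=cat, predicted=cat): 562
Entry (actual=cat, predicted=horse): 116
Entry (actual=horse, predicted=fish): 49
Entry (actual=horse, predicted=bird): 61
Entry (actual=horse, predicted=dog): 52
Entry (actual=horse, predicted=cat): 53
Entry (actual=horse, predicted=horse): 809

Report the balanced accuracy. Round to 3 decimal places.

Balanced accuracy = mean of per-class recall.
  fish: recall = 450/732 = 0.6148
  bird: recall = 581/1000 = 0.5810
  dog: recall = 562/822 = 0.6837
  cat: recall = 562/1004 = 0.5598
  horse: recall = 809/1024 = 0.7900
Mean = (0.6148 + 0.5810 + 0.6837 + 0.5598 + 0.7900) / 5 = 0.646

0.646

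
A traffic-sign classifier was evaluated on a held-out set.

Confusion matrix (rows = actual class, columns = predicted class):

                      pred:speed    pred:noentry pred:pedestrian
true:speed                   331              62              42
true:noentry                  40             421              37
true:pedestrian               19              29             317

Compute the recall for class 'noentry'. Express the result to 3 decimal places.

0.845

recall = TP/(TP+FN).
noentry: TP=421, FN=40+37=77 → 421/498 = 0.8454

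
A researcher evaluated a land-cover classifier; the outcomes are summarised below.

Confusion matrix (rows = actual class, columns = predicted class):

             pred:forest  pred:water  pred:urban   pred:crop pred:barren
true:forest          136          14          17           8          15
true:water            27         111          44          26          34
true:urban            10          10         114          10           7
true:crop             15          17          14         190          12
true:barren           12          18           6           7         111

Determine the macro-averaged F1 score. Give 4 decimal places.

Per-class F1 score (2·TP/(2·TP+FP+FN)):
  forest: TP=136, FP=27+10+15+12=64, FN=14+17+8+15=54 → 272/390 = 0.69744
  water: TP=111, FP=14+10+17+18=59, FN=27+44+26+34=131 → 222/412 = 0.53883
  urban: TP=114, FP=17+44+14+6=81, FN=10+10+10+7=37 → 228/346 = 0.65896
  crop: TP=190, FP=8+26+10+7=51, FN=15+17+14+12=58 → 380/489 = 0.77710
  barren: TP=111, FP=15+34+7+12=68, FN=12+18+6+7=43 → 222/333 = 0.66667
Macro-F1 score = mean = (0.69744 + 0.53883 + 0.65896 + 0.77710 + 0.66667) / 5 = 0.6678

0.6678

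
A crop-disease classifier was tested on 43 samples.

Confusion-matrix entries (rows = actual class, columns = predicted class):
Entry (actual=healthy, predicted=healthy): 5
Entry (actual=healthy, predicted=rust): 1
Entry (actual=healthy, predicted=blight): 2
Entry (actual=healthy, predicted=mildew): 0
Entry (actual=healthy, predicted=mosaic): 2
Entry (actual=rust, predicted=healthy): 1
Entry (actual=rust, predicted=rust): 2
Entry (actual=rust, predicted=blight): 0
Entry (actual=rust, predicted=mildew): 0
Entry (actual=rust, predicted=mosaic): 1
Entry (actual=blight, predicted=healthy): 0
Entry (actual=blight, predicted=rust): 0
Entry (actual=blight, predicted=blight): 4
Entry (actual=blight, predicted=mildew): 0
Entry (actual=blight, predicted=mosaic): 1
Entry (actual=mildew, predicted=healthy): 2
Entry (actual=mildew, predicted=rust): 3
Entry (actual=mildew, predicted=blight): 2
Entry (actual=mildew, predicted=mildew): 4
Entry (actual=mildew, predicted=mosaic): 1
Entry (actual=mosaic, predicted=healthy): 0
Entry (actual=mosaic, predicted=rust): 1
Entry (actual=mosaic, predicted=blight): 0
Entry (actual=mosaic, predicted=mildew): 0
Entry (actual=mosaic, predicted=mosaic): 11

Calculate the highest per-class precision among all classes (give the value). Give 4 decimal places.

Per-class precision (TP/(TP+FP)):
  healthy: TP=5, FP=1+0+2+0=3 → 5/8 = 0.62500
  rust: TP=2, FP=1+0+3+1=5 → 2/7 = 0.28571
  blight: TP=4, FP=2+0+2+0=4 → 4/8 = 0.50000
  mildew: TP=4, FP=0+0+0+0=0 → 4/4 = 1.00000
  mosaic: TP=11, FP=2+1+1+1=5 → 11/16 = 0.68750
Highest is class 'mildew' with precision = 1.0000.

1.0000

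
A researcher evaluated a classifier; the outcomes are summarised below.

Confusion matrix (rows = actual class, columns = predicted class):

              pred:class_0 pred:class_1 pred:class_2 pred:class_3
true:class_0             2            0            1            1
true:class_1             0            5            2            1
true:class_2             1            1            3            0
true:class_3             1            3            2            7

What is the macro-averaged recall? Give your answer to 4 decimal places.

0.5659

Per-class recall (TP/(TP+FN)):
  class_0: TP=2, FN=0+1+1=2 → 2/4 = 0.50000
  class_1: TP=5, FN=0+2+1=3 → 5/8 = 0.62500
  class_2: TP=3, FN=1+1+0=2 → 3/5 = 0.60000
  class_3: TP=7, FN=1+3+2=6 → 7/13 = 0.53846
Macro-recall = mean = (0.50000 + 0.62500 + 0.60000 + 0.53846) / 4 = 0.5659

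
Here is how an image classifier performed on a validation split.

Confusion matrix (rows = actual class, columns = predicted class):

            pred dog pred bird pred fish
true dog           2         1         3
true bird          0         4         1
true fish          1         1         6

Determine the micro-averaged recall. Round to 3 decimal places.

Micro-averaging pools counts across classes: ΣTP=12, ΣFP=7, ΣFN=7.
Micro-recall = TP/(TP+FN) on pooled counts = 0.632 (equals overall accuracy in single-label multiclass).

0.632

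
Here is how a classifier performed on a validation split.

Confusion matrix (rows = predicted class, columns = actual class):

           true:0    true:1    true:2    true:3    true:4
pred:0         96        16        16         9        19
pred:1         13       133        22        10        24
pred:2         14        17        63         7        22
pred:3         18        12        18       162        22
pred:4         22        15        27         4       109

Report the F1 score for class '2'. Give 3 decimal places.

0.468

F1 score = 2·TP/(2·TP+FP+FN).
2: TP=63, FP=14+17+7+22=60, FN=16+22+18+27=83 → 126/269 = 0.4684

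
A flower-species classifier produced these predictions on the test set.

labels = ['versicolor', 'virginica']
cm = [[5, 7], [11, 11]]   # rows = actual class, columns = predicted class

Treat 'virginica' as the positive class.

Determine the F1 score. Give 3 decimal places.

0.550

Precision = TP/(TP+FP) = 11/18 = 0.6111
Recall = TP/(TP+FN) = 11/22 = 0.5000
F1 = 2·TP/(2·TP+FP+FN) = 22/40 = 0.550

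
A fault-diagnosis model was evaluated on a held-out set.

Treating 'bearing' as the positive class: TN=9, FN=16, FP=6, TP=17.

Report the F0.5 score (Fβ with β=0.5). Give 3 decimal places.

0.680

Fβ = (1+β²)·TP / ((1+β²)·TP + β²·FN + FP), with β²=1/4
= 1.25·17 / (1.25·17 + 0.25·16 + 6) = 0.680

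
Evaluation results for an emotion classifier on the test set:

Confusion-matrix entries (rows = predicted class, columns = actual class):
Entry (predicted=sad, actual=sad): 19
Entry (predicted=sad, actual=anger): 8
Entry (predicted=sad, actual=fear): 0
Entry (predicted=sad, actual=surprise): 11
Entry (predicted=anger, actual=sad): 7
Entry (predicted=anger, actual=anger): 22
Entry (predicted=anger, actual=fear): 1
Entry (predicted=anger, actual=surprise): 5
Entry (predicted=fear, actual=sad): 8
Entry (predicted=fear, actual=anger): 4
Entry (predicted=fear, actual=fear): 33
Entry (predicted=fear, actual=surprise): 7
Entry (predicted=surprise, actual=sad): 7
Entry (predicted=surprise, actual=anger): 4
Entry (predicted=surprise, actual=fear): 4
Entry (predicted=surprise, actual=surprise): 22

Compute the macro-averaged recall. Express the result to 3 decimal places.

0.600

Per-class recall (TP/(TP+FN)):
  sad: TP=19, FN=7+8+7=22 → 19/41 = 0.4634
  anger: TP=22, FN=8+4+4=16 → 22/38 = 0.5789
  fear: TP=33, FN=0+1+4=5 → 33/38 = 0.8684
  surprise: TP=22, FN=11+5+7=23 → 22/45 = 0.4889
Macro-recall = mean = (0.4634 + 0.5789 + 0.8684 + 0.4889) / 4 = 0.600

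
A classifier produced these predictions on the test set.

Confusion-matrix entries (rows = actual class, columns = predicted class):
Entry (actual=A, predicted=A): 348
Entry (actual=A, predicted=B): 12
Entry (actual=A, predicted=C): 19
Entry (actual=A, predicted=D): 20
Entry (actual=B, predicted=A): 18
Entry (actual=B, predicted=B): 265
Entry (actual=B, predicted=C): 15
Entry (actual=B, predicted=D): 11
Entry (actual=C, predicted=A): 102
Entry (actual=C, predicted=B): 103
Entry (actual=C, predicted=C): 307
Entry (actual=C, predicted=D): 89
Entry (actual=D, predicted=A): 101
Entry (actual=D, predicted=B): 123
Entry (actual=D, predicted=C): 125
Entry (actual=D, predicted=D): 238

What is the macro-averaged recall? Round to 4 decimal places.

Per-class recall (TP/(TP+FN)):
  A: TP=348, FN=12+19+20=51 → 348/399 = 0.87218
  B: TP=265, FN=18+15+11=44 → 265/309 = 0.85761
  C: TP=307, FN=102+103+89=294 → 307/601 = 0.51082
  D: TP=238, FN=101+123+125=349 → 238/587 = 0.40545
Macro-recall = mean = (0.87218 + 0.85761 + 0.51082 + 0.40545) / 4 = 0.6615

0.6615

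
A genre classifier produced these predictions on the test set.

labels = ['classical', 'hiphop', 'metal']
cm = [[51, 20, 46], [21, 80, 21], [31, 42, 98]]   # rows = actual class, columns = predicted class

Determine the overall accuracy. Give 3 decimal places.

0.559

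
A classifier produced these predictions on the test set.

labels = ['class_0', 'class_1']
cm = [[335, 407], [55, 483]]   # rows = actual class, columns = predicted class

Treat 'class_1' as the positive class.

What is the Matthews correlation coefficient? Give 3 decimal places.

MCC = (TP·TN − FP·FN) / √((TP+FP)(TP+FN)(TN+FP)(TN+FN))
Numerator = 483·335 − 407·55 = 139420
Denominator = √(890·538·742·390) = √138560931600 = 372237.7353
MCC = 139420 / 372237.7353 = 0.375

0.375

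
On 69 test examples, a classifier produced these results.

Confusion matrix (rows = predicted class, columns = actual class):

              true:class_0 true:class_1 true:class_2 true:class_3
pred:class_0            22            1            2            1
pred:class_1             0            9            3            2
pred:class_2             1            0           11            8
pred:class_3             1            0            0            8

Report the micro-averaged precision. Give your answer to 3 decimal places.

Micro-averaging pools counts across classes: ΣTP=50, ΣFP=19, ΣFN=19.
Micro-precision = TP/(TP+FP) on pooled counts = 0.725 (equals overall accuracy in single-label multiclass).

0.725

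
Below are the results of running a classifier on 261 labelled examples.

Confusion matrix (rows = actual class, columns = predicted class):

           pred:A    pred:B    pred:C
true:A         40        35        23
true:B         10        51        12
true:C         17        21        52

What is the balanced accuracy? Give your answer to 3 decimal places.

Balanced accuracy = mean of per-class recall.
  A: recall = 40/98 = 0.4082
  B: recall = 51/73 = 0.6986
  C: recall = 52/90 = 0.5778
Mean = (0.4082 + 0.6986 + 0.5778) / 3 = 0.562

0.562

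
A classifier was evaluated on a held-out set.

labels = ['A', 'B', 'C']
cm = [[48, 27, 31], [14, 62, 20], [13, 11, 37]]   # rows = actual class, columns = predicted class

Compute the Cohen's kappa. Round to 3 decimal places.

Observed agreement pₒ = trace/N = 147/263 = 0.5589
Expected agreement pₑ = Σ (rowᵢ·colᵢ)/N² = (106·75 + 96·100 + 61·88)/263² = 0.3313
κ = (pₒ − pₑ)/(1 − pₑ) = (0.5589 − 0.3313)/(1 − 0.3313) = 0.340

0.340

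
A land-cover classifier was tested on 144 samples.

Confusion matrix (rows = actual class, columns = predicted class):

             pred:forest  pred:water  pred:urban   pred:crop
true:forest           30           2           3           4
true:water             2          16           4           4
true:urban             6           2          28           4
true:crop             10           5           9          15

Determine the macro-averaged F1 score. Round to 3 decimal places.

0.610

Per-class F1 score (2·TP/(2·TP+FP+FN)):
  forest: TP=30, FP=2+6+10=18, FN=2+3+4=9 → 60/87 = 0.6897
  water: TP=16, FP=2+2+5=9, FN=2+4+4=10 → 32/51 = 0.6275
  urban: TP=28, FP=3+4+9=16, FN=6+2+4=12 → 56/84 = 0.6667
  crop: TP=15, FP=4+4+4=12, FN=10+5+9=24 → 30/66 = 0.4545
Macro-F1 score = mean = (0.6897 + 0.6275 + 0.6667 + 0.4545) / 4 = 0.610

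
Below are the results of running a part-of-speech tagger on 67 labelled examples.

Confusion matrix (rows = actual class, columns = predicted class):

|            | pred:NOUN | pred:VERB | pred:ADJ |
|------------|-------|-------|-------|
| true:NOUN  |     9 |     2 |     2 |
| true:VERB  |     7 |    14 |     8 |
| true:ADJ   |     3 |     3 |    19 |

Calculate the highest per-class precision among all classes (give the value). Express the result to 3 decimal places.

Per-class precision (TP/(TP+FP)):
  NOUN: TP=9, FP=7+3=10 → 9/19 = 0.4737
  VERB: TP=14, FP=2+3=5 → 14/19 = 0.7368
  ADJ: TP=19, FP=2+8=10 → 19/29 = 0.6552
Highest is class 'VERB' with precision = 0.737.

0.737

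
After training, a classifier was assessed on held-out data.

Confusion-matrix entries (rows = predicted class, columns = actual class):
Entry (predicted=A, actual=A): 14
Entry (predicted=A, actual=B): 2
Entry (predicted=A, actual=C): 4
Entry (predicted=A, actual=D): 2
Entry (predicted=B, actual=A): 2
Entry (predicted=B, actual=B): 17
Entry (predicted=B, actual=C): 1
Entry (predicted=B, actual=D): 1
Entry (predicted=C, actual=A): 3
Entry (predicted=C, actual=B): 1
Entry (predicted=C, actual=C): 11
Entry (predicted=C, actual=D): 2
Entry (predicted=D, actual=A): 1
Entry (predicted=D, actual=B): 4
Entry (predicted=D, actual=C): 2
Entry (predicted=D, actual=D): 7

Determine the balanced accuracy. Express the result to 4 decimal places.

0.6507

Balanced accuracy = mean of per-class recall.
  A: recall = 14/20 = 0.70000
  B: recall = 17/24 = 0.70833
  C: recall = 11/18 = 0.61111
  D: recall = 7/12 = 0.58333
Mean = (0.70000 + 0.70833 + 0.61111 + 0.58333) / 4 = 0.6507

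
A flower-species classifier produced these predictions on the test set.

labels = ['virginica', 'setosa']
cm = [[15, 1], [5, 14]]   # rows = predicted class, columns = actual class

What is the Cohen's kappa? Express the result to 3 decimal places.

0.661

Observed agreement pₒ = trace/N = 29/35 = 0.8286
Expected agreement pₑ = Σ (rowᵢ·colᵢ)/N² = (20·16 + 15·19)/35² = 0.4939
κ = (pₒ − pₑ)/(1 − pₑ) = (0.8286 − 0.4939)/(1 − 0.4939) = 0.661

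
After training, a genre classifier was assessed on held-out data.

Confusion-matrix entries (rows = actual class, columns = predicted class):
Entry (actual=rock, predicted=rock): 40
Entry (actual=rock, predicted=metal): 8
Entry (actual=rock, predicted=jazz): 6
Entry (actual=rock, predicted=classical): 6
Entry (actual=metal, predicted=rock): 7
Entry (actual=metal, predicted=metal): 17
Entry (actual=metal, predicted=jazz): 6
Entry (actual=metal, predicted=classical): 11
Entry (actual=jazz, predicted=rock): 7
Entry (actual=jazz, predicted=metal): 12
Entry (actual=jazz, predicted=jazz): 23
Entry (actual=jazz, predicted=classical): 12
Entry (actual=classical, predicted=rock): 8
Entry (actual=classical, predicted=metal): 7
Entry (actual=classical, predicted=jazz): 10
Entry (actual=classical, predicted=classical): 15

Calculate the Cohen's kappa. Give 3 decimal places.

0.311

Observed agreement pₒ = trace/N = 95/195 = 0.4872
Expected agreement pₑ = Σ (rowᵢ·colᵢ)/N² = (60·62 + 41·44 + 54·45 + 40·44)/195² = 0.2555
κ = (pₒ − pₑ)/(1 − pₑ) = (0.4872 − 0.2555)/(1 − 0.2555) = 0.311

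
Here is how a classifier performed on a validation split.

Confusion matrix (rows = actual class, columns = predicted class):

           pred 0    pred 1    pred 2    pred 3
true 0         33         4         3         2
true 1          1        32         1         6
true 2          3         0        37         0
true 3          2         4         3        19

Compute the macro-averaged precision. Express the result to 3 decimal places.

Per-class precision (TP/(TP+FP)):
  0: TP=33, FP=1+3+2=6 → 33/39 = 0.8462
  1: TP=32, FP=4+0+4=8 → 32/40 = 0.8000
  2: TP=37, FP=3+1+3=7 → 37/44 = 0.8409
  3: TP=19, FP=2+6+0=8 → 19/27 = 0.7037
Macro-precision = mean = (0.8462 + 0.8000 + 0.8409 + 0.7037) / 4 = 0.798

0.798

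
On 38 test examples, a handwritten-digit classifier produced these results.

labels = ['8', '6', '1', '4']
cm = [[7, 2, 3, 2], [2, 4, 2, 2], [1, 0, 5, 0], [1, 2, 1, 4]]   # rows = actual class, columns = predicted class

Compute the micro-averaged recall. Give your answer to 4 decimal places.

Micro-averaging pools counts across classes: ΣTP=20, ΣFP=18, ΣFN=18.
Micro-recall = TP/(TP+FN) on pooled counts = 0.5263 (equals overall accuracy in single-label multiclass).

0.5263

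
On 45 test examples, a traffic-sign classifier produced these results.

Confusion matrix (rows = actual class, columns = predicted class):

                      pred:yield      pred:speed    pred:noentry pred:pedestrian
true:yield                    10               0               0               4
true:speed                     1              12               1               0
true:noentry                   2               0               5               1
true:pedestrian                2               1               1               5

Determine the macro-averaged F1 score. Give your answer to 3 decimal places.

0.693

Per-class F1 score (2·TP/(2·TP+FP+FN)):
  yield: TP=10, FP=1+2+2=5, FN=0+0+4=4 → 20/29 = 0.6897
  speed: TP=12, FP=0+0+1=1, FN=1+1+0=2 → 24/27 = 0.8889
  noentry: TP=5, FP=0+1+1=2, FN=2+0+1=3 → 10/15 = 0.6667
  pedestrian: TP=5, FP=4+0+1=5, FN=2+1+1=4 → 10/19 = 0.5263
Macro-F1 score = mean = (0.6897 + 0.8889 + 0.6667 + 0.5263) / 4 = 0.693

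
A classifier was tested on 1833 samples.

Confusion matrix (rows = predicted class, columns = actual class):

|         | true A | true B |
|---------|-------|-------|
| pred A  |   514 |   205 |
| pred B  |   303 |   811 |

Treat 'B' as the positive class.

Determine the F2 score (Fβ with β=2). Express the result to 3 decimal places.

0.783

Fβ = (1+β²)·TP / ((1+β²)·TP + β²·FN + FP), with β²=4
= 5·811 / (5·811 + 4·205 + 303) = 0.783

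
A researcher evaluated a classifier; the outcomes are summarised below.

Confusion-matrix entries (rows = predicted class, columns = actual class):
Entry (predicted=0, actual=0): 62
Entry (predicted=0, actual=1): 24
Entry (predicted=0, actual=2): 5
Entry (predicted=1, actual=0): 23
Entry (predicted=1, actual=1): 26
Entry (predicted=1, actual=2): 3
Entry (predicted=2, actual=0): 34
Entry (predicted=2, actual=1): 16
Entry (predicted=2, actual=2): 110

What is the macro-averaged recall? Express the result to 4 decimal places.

0.6157

Per-class recall (TP/(TP+FN)):
  0: TP=62, FN=23+34=57 → 62/119 = 0.52101
  1: TP=26, FN=24+16=40 → 26/66 = 0.39394
  2: TP=110, FN=5+3=8 → 110/118 = 0.93220
Macro-recall = mean = (0.52101 + 0.39394 + 0.93220) / 3 = 0.6157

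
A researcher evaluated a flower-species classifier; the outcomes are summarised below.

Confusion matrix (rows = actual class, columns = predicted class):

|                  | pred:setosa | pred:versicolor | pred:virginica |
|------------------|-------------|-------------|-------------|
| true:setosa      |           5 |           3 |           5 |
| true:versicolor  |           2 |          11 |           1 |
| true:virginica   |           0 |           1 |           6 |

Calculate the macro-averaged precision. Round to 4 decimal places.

Per-class precision (TP/(TP+FP)):
  setosa: TP=5, FP=2+0=2 → 5/7 = 0.71429
  versicolor: TP=11, FP=3+1=4 → 11/15 = 0.73333
  virginica: TP=6, FP=5+1=6 → 6/12 = 0.50000
Macro-precision = mean = (0.71429 + 0.73333 + 0.50000) / 3 = 0.6492

0.6492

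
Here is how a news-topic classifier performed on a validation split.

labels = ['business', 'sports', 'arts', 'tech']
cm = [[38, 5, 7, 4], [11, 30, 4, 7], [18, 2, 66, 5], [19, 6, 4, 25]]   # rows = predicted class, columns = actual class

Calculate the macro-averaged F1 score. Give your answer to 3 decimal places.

0.617

Per-class F1 score (2·TP/(2·TP+FP+FN)):
  business: TP=38, FP=5+7+4=16, FN=11+18+19=48 → 76/140 = 0.5429
  sports: TP=30, FP=11+4+7=22, FN=5+2+6=13 → 60/95 = 0.6316
  arts: TP=66, FP=18+2+5=25, FN=7+4+4=15 → 132/172 = 0.7674
  tech: TP=25, FP=19+6+4=29, FN=4+7+5=16 → 50/95 = 0.5263
Macro-F1 score = mean = (0.5429 + 0.6316 + 0.7674 + 0.5263) / 4 = 0.617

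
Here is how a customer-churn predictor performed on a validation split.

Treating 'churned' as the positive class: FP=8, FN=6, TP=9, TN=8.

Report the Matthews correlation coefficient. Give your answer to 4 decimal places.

MCC = (TP·TN − FP·FN) / √((TP+FP)(TP+FN)(TN+FP)(TN+FN))
Numerator = 9·8 − 8·6 = 24
Denominator = √(17·15·16·14) = √57120 = 238.9979
MCC = 24 / 238.9979 = 0.1004

0.1004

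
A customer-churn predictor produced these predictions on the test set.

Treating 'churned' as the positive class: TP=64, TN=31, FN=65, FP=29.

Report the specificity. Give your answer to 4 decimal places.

0.5167

Specificity = TN/(TN+FP) = 31/(31+29) = 0.5167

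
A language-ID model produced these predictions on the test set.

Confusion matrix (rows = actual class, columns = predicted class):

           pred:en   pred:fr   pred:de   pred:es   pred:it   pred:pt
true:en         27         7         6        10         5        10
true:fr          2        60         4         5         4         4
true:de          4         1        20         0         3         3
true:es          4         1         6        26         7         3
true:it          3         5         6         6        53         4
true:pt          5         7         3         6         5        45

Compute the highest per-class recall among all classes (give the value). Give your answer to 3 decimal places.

Per-class recall (TP/(TP+FN)):
  en: TP=27, FN=7+6+10+5+10=38 → 27/65 = 0.4154
  fr: TP=60, FN=2+4+5+4+4=19 → 60/79 = 0.7595
  de: TP=20, FN=4+1+0+3+3=11 → 20/31 = 0.6452
  es: TP=26, FN=4+1+6+7+3=21 → 26/47 = 0.5532
  it: TP=53, FN=3+5+6+6+4=24 → 53/77 = 0.6883
  pt: TP=45, FN=5+7+3+6+5=26 → 45/71 = 0.6338
Highest is class 'fr' with recall = 0.759.

0.759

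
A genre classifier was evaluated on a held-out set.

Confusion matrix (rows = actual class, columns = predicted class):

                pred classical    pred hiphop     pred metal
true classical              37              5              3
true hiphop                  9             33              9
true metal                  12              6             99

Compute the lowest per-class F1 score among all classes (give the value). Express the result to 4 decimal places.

Per-class F1 score (2·TP/(2·TP+FP+FN)):
  classical: TP=37, FP=9+12=21, FN=5+3=8 → 74/103 = 0.71845
  hiphop: TP=33, FP=5+6=11, FN=9+9=18 → 66/95 = 0.69474
  metal: TP=99, FP=3+9=12, FN=12+6=18 → 198/228 = 0.86842
Lowest is class 'hiphop' with F1 score = 0.6947.

0.6947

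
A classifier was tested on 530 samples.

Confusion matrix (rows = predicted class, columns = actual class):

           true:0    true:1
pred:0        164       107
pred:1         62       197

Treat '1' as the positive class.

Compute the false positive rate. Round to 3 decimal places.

0.274

FPR = FP/(FP+TN) = 62/(62+164) = 0.274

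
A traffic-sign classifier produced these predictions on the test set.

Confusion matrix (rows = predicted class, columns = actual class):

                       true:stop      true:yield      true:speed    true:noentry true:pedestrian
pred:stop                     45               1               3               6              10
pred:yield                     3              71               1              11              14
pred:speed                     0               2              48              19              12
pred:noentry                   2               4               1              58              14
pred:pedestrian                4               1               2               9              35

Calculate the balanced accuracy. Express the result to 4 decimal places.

0.7159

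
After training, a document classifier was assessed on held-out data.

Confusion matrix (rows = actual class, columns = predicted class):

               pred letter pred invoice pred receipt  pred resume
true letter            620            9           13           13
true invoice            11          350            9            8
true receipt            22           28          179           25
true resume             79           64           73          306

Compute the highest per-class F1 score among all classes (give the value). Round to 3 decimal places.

Per-class F1 score (2·TP/(2·TP+FP+FN)):
  letter: TP=620, FP=11+22+79=112, FN=9+13+13=35 → 1240/1387 = 0.8940
  invoice: TP=350, FP=9+28+64=101, FN=11+9+8=28 → 700/829 = 0.8444
  receipt: TP=179, FP=13+9+73=95, FN=22+28+25=75 → 358/528 = 0.6780
  resume: TP=306, FP=13+8+25=46, FN=79+64+73=216 → 612/874 = 0.7002
Highest is class 'letter' with F1 score = 0.894.

0.894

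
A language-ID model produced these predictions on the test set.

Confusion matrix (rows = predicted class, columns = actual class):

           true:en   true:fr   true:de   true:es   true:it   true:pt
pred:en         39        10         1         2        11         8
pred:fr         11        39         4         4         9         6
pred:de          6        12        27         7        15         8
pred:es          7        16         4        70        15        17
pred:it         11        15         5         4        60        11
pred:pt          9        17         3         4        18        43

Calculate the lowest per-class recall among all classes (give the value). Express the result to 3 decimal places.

Per-class recall (TP/(TP+FN)):
  en: TP=39, FN=11+6+7+11+9=44 → 39/83 = 0.4699
  fr: TP=39, FN=10+12+16+15+17=70 → 39/109 = 0.3578
  de: TP=27, FN=1+4+4+5+3=17 → 27/44 = 0.6136
  es: TP=70, FN=2+4+7+4+4=21 → 70/91 = 0.7692
  it: TP=60, FN=11+9+15+15+18=68 → 60/128 = 0.4688
  pt: TP=43, FN=8+6+8+17+11=50 → 43/93 = 0.4624
Lowest is class 'fr' with recall = 0.358.

0.358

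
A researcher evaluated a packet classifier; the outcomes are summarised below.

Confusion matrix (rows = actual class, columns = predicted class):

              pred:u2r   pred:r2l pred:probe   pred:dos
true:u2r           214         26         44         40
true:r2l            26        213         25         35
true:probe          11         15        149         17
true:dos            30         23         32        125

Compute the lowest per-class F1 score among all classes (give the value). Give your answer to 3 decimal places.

Per-class F1 score (2·TP/(2·TP+FP+FN)):
  u2r: TP=214, FP=26+11+30=67, FN=26+44+40=110 → 428/605 = 0.7074
  r2l: TP=213, FP=26+15+23=64, FN=26+25+35=86 → 426/576 = 0.7396
  probe: TP=149, FP=44+25+32=101, FN=11+15+17=43 → 298/442 = 0.6742
  dos: TP=125, FP=40+35+17=92, FN=30+23+32=85 → 250/427 = 0.5855
Lowest is class 'dos' with F1 score = 0.585.

0.585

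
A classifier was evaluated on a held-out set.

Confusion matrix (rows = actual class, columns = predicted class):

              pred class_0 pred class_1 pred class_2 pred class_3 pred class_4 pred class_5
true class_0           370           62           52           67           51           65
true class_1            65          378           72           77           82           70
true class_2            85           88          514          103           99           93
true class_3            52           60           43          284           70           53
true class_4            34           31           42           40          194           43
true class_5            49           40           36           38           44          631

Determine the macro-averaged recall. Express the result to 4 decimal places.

0.5583

Per-class recall (TP/(TP+FN)):
  class_0: TP=370, FN=62+52+67+51+65=297 → 370/667 = 0.55472
  class_1: TP=378, FN=65+72+77+82+70=366 → 378/744 = 0.50806
  class_2: TP=514, FN=85+88+103+99+93=468 → 514/982 = 0.52342
  class_3: TP=284, FN=52+60+43+70+53=278 → 284/562 = 0.50534
  class_4: TP=194, FN=34+31+42+40+43=190 → 194/384 = 0.50521
  class_5: TP=631, FN=49+40+36+38+44=207 → 631/838 = 0.75298
Macro-recall = mean = (0.55472 + 0.50806 + 0.52342 + 0.50534 + 0.50521 + 0.75298) / 6 = 0.5583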